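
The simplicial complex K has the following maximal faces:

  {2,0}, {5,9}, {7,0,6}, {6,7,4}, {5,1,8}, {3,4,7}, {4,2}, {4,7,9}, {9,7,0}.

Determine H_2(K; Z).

H_2 ≅ 0.

Take the total order 0 < 1 < 2 < 3 < 4 < 5 < 6 < 7 < 8 < 9 on the vertex set. Then K (dimension 2) consists of the simplices:

  0-simplices (10): [0], [1], [2], [3], [4], [5], [6], [7], [8], [9]
  1-simplices (16): [0,2], [0,6], [0,7], [0,9], [1,5], [1,8], [2,4], [3,4], [3,7], [4,6], [4,7], [4,9], [5,8], [5,9], [6,7], [7,9]
  2-simplices (6): [0,6,7], [0,7,9], [1,5,8], [3,4,7], [4,6,7], [4,7,9]

so the chain groups are C_0 ≅ Z^10, C_1 ≅ Z^16, C_2 ≅ Z^6.

Boundary ∂_1: C_1 → C_0 is given by ∂[p,q] = [q] − [p].
The resulting 10×16 matrix has rank 9, and its Smith normal form has invariant factors (1,1,1,1,1,1,1,1,1).

∂_2: C_2 → C_1 sends each 2-simplex [p,q,r] to [q,r] − [p,r] + [p,q]. For instance
  ∂[4,7,9] = [7,9] − [4,9] + [4,7],
  ∂[0,7,9] = [7,9] − [0,9] + [0,7].
This gives a 16×6 integer matrix of rank 6; reducing to Smith normal form yields diagonal entries (1,1,1,1,1,1).

From H_k ≅ ker(∂_k) / im(∂_{k+1}) we obtain:

  H_2: rank ker ∂_2 − rank ∂_3 = (6 − 6) − 0 = 0, and there is no ∂_3, so H_2 ≅ 0.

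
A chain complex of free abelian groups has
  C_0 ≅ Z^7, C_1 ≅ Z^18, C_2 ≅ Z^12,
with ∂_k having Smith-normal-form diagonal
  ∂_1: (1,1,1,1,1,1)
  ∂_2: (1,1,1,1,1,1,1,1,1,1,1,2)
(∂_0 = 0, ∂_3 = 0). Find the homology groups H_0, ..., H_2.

H_0: b_0 = 7 − 0 − 6 = 1; torsion from ∂_1 factors > 1: none. So H_0 = Z.
H_1: b_1 = 18 − 6 − 12 = 0; torsion from ∂_2 factors > 1: [2]. So H_1 = Z/2.
H_2: b_2 = 12 − 12 − 0 = 0; torsion from ∂_3 factors > 1: none. So H_2 = 0.

H_0 = Z,  H_1 = Z/2,  H_2 = 0.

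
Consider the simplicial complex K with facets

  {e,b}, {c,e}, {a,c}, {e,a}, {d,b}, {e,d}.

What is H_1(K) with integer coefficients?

Take the total order a < b < c < d < e on the vertex set. Then K (dimension 1) consists of the simplices:

  0-simplices (5): a, b, c, d, e
  1-simplices (6): ac, ae, bd, be, ce, de

Hence C_0 ≅ Z^5, C_1 ≅ Z^6.

∂_1: C_1 → C_0 maps an edge to its endpoints' difference, ∂[p,q] = q − p.
As a 5×6 matrix over Z this has rank 4, with invariant factors (1,1,1,1).

Reading off H_k = ker ∂_k / im ∂_{k+1}:

  H_1: rank ker ∂_1 − rank ∂_2 = (6 − 4) − 0 = 2, and there is no ∂_2, so H_1 = Z^2.

H_1 ≅ Z^2.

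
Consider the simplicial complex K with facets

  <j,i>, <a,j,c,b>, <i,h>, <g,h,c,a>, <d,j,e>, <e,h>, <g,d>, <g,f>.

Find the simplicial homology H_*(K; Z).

H_0 ≅ Z,  H_1 ≅ Z^3,  H_2 = 0,  H_3 = 0.

Order the vertices as a < b < c < d < e < f < g < h < i < j. Listing each simplex with vertices in this order, K has dimension 3 with simplices:

  0-simplices (10): a, b, c, d, e, f, g, h, i, j
  1-simplices (19): ab, ac, ag, ah, aj, bc, bj, cg, ch, cj, de, dg, dj, eh, ej, fg, gh, hi, ij
  2-simplices (9): abc, abj, acg, ach, acj, agh, bcj, cgh, dej
  3-simplices (2): abcj, acgh

Hence C_0 ≅ Z^10, C_1 ≅ Z^19, C_2 ≅ Z^9, C_3 ≅ Z^2.

Boundary ∂_1: C_1 → C_0 sends each edge [p,q] (with p < q) to q − p.
As a 10×19 matrix over Z this has rank 9, with invariant factors (1,1,1,1,1,1,1,1,1).

∂_2: C_2 → C_1 acts by ∂[p,q,r] = [q,r] − [p,r] + [p,q]. For instance
  ∂abj = bj − aj + ab,
  ∂agh = gh − ah + ag.
As a 19×9 matrix over Z this has rank 7, with invariant factors (1,1,1,1,1,1,1).

The boundary map ∂_3: C_3 → C_2 sends each 3-simplex σ to the alternating sum Σ_i (−1)^i (σ with its i-th vertex removed). For instance
  ∂acgh = cgh − agh + ach − acg,
  ∂abcj = bcj − acj + abj − abc.
The resulting 9×2 matrix has rank 2, and its Smith normal form has invariant factors (1,1).

From H_k ≅ ker(∂_k) / im(∂_{k+1}) we obtain:

  H_0: rank C_0 − rank ∂_1 = 10 − 9 = 1, and the invariant factors of ∂_1 are all 1, so H_0 = Z.
  H_1: rank ker ∂_1 − rank ∂_2 = (19 − 9) − 7 = 3, and the invariant factors of ∂_2 are all 1, so H_1 = Z^3.
  H_2: rank ker ∂_2 − rank ∂_3 = (9 − 7) − 2 = 0, and the invariant factors of ∂_3 are all 1, so H_2 = 0.
  H_3: rank ker ∂_3 − rank ∂_4 = (2 − 2) − 0 = 0, and there is no ∂_4, so H_3 = 0.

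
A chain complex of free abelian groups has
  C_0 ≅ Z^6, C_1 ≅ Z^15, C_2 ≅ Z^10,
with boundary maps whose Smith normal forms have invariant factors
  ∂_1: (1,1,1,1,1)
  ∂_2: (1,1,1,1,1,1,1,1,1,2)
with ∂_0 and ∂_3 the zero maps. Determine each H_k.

H_0 ≅ Z,  H_1 ≅ Z/2,  H_2 = 0.

H_0: b_0 = 6 − 0 − 5 = 1; torsion from ∂_1 factors > 1: none. So H_0 ≅ Z.
H_1: b_1 = 15 − 5 − 10 = 0; torsion from ∂_2 factors > 1: [2]. So H_1 ≅ Z/2.
H_2: b_2 = 10 − 10 − 0 = 0; torsion from ∂_3 factors > 1: none. So H_2 ≅ 0.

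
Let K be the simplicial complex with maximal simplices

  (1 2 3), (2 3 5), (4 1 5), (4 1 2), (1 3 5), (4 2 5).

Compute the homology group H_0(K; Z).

Fix the vertex order 1 < 2 < 3 < 4 < 5 and write every simplex with vertices in increasing order. Then dim K = 2 and the simplices of K are:

  0-simplices (5): [1], [2], [3], [4], [5]
  1-simplices (9): [1,2], [1,3], [1,4], [1,5], [2,3], [2,4], [2,5], [3,5], [4,5]
  2-simplices (6): [1,2,3], [1,2,4], [1,3,5], [1,4,5], [2,3,5], [2,4,5]

Hence C_0 ≅ Z^5, C_1 ≅ Z^9, C_2 ≅ Z^6.

Boundary ∂_1: C_1 → C_0 maps an edge to its endpoints' difference, ∂[p,q] = q − p.
As a 5×9 matrix over Z this has rank 4, with invariant factors (1,1,1,1).

∂_2: C_2 → C_1 acts by ∂[p,q,r] = [q,r] − [p,r] + [p,q]. For instance
  ∂[2,3,5] = [3,5] − [2,5] + [2,3],
  ∂[2,4,5] = [4,5] − [2,5] + [2,4].
This gives a 9×6 integer matrix of rank 5; reducing to Smith normal form yields diagonal entries (1,1,1,1,1).

Now H_k = ker ∂_k / im ∂_{k+1}, so:

  H_0: rank C_0 − rank ∂_1 = 5 − 4 = 1, and the invariant factors of ∂_1 are all 1, so H_0 = Z.

(K is a triangulation of the 2-sphere S^2.)

H_0 = Z.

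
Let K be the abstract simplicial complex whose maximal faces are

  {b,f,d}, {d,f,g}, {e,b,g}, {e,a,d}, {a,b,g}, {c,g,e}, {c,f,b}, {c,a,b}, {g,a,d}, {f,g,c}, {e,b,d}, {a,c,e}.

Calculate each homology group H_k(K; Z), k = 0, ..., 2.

H_0 ≅ Z,  H_1 ≅ Z_2,  H_2 = 0.

Order the vertices as a < b < c < d < e < f < g. Listing each simplex with vertices in this order, K has dimension 2 with simplices:

  0-simplices (7): a, b, c, d, e, f, g
  1-simplices (18): ab, ac, ad, ae, ag, bc, bd, be, bf, bg, ce, cf, cg, de, df, dg, eg, fg
  2-simplices (12): abc, abg, ace, ade, adg, bcf, bde, bdf, beg, ceg, cfg, dfg

Hence C_0 ≅ Z^7, C_1 ≅ Z^18, C_2 ≅ Z^12.

The boundary map ∂_1: C_1 → C_0 sends each edge [p,q] (with p < q) to q − p.
This gives a 7×18 integer matrix of rank 6; reducing to Smith normal form yields diagonal entries (1,1,1,1,1,1).

Boundary ∂_2: C_2 → C_1 maps a triangle to the signed sum of its edges. For instance
  ∂cfg = fg − cg + cf,
  ∂abc = bc − ac + ab.
This gives a 18×12 integer matrix of rank 12; reducing to Smith normal form yields diagonal entries (1,1,1,1,1,1,1,1,1,1,1,2).

Computing H_k = (kernel of ∂_k) / (image of ∂_{k+1}):

  H_0: rank C_0 − rank ∂_1 = 7 − 6 = 1, and the invariant factors of ∂_1 are all 1, so H_0 = Z.
  H_1: rank ker ∂_1 − rank ∂_2 = (18 − 6) − 12 = 0, and ∂_2 has invariant factor 2 > 1, so H_1 = Z_2.
  H_2: rank ker ∂_2 − rank ∂_3 = (12 − 12) − 0 = 0, and there is no ∂_3, so H_2 = 0.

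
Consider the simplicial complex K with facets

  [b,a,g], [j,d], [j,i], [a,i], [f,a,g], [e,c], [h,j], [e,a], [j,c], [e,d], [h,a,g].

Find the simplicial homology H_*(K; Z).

H_0 ≅ Z,  H_1 ≅ Z^3,  H_2 = 0.

Order the vertices as a < b < c < d < e < f < g < h < i < j. Listing each simplex with vertices in this order, K has dimension 2 with simplices:

  0-simplices (10): a, b, c, d, e, f, g, h, i, j
  1-simplices (15): ab, ae, af, ag, ah, ai, bg, ce, cj, de, dj, fg, gh, hj, ij
  2-simplices (3): abg, afg, agh

so the chain groups are C_0 ≅ Z^10, C_1 ≅ Z^15, C_2 ≅ Z^3.

Boundary ∂_1: C_1 → C_0 sends each edge [p,q] (with p < q) to q − p. For instance
  ∂ae = e − a.
The resulting 10×15 matrix has rank 9, and its Smith normal form has invariant factors (1,1,1,1,1,1,1,1,1).

The boundary map ∂_2: C_2 → C_1 sends each 2-simplex [p,q,r] to [q,r] − [p,r] + [p,q]. For instance
  ∂abg = bg − ag + ab,
  ∂agh = gh − ah + ag.
The 15×3 boundary matrix has rank 3 and Smith normal form diag(1,1,1).

Reading off H_k = ker ∂_k / im ∂_{k+1}:

  H_0: rank C_0 − rank ∂_1 = 10 − 9 = 1, and the invariant factors of ∂_1 are all 1, so H_0 = Z.
  H_1: rank ker ∂_1 − rank ∂_2 = (15 − 9) − 3 = 3, and the invariant factors of ∂_2 are all 1, so H_1 = Z^3.
  H_2: rank ker ∂_2 − rank ∂_3 = (3 − 3) − 0 = 0, and there is no ∂_3, so H_2 = 0.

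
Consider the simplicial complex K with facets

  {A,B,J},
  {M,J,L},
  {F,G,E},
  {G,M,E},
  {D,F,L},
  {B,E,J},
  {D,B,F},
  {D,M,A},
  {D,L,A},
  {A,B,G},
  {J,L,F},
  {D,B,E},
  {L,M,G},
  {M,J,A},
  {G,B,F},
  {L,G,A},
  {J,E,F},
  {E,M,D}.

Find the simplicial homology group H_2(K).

Fix the vertex order A < B < D < E < F < G < J < L < M and write every simplex with vertices in increasing order. Then dim K = 2 and the simplices of K are:

  0-simplices (9): A, B, D, E, F, G, J, L, M
  1-simplices (27): AB, AD, AG, AJ, AL, AM, BD, BE, BF, BG, BJ, DE, DF, DL, DM, EF, EG, EJ, EM, FG, FJ, FL, GL, GM, JL, JM, LM
  2-simplices (18): ABG, ABJ, ADL, ADM, AGL, AJM, BDE, BDF, BEJ, BFG, DEM, DFL, EFG, EFJ, EGM, FJL, GLM, JLM

Hence C_0 ≅ Z^9, C_1 ≅ Z^27, C_2 ≅ Z^18.

∂_1: C_1 → C_0 sends each edge [p,q] (with p < q) to q − p.
As a 9×27 matrix over Z this has rank 8, with invariant factors (1,1,1,1,1,1,1,1).

∂_2: C_2 → C_1 acts by ∂[p,q,r] = [q,r] − [p,r] + [p,q]. For instance
  ∂JLM = LM − JM + JL,
  ∂AGL = GL − AL + AG.
The resulting 27×18 matrix has rank 18, and its Smith normal form has invariant factors (1,1,1,1,1,1,1,1,1,1,1,1,1,1,1,1,1,2).

Computing H_k = (kernel of ∂_k) / (image of ∂_{k+1}):

  H_2: rank ker ∂_2 − rank ∂_3 = (18 − 18) − 0 = 0, and there is no ∂_3, so H_2 ≅ 0.

(K is a triangulation of the Klein bottle.)

H_2 = 0.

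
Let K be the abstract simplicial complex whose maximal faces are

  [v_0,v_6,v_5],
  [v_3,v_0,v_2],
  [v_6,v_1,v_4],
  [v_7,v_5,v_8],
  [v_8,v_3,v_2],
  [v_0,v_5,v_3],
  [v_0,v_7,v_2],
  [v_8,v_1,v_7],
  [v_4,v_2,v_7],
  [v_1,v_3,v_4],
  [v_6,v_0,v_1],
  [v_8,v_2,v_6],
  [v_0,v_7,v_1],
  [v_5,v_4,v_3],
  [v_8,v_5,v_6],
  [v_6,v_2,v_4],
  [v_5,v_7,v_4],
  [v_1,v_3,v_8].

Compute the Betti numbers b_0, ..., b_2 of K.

b_0 = 1, b_1 = 2, b_2 = 1.

K has 9 vertices, 27 edges, 18 triangles.
rank ∂_0 = 0, rank ∂_1 = 8 ⇒ b_0 = 9 − 0 − 8 = 1; all invariant factors of ∂_1 are 1 so no torsion. So H_0 = Z.
rank ∂_1 = 8, rank ∂_2 = 17 ⇒ b_1 = 27 − 8 − 17 = 2; all invariant factors of ∂_2 are 1 so no torsion. So H_1 = Z^2.
rank ∂_2 = 17, rank ∂_3 = 0 ⇒ b_2 = 18 − 17 − 0 = 1. So H_2 = Z.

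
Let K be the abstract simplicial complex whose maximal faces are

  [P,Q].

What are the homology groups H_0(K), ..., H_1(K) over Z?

H_0 = Z,  H_1 = 0.

Order the vertices as P < Q. Listing each simplex with vertices in this order, K has dimension 1 with simplices:

  0-simplices (2): P, Q
  1-simplices (1): PQ

giving chain groups C_0 ≅ Z^2, C_1 ≅ Z^1.

∂_1: C_1 → C_0 sends each edge [p,q] (with p < q) to q − p. For instance
  ∂PQ = Q − P.
The 2×1 boundary matrix has rank 1 and Smith normal form diag(1).

Now H_k = ker ∂_k / im ∂_{k+1}, so:

  H_0: rank C_0 − rank ∂_1 = 2 − 1 = 1, and the invariant factors of ∂_1 are all 1, so H_0 ≅ Z.
  H_1: rank ker ∂_1 − rank ∂_2 = (1 − 1) − 0 = 0, and there is no ∂_2, so H_1 ≅ 0.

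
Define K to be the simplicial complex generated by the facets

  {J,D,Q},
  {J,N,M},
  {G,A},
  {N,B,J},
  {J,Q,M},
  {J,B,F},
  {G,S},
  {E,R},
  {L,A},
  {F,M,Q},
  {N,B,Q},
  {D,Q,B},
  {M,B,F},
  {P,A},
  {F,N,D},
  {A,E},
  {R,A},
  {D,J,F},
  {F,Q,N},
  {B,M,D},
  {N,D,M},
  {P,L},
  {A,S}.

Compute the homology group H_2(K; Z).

K has 14 vertices, 30 edges, 14 triangles.
rank ∂_2 = 13, rank ∂_3 = 0 ⇒ b_2 = 14 − 13 − 0 = 1. So H_2 = Z.

H_2 ≅ Z.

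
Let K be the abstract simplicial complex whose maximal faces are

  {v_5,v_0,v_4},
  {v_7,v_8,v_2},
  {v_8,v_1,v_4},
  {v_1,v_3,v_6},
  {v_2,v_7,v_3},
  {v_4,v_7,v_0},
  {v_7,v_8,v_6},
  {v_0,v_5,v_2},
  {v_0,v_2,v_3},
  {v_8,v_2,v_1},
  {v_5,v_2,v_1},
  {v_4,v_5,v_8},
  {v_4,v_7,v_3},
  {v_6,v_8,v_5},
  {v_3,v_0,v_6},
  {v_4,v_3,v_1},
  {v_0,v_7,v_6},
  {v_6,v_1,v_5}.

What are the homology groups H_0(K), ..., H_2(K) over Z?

Order the vertices as v_0 < v_1 < v_2 < v_3 < v_4 < v_5 < v_6 < v_7 < v_8. Listing each simplex with vertices in this order, K has dimension 2 with simplices:

  0-simplices (9): [v_0], [v_1], [v_2], [v_3], [v_4], [v_5], [v_6], [v_7], [v_8]
  1-simplices (27): (27 of them)
  2-simplices (18): (18 of them)

Hence C_0 ≅ Z^9, C_1 ≅ Z^27, C_2 ≅ Z^18.

The boundary map ∂_1: C_1 → C_0 maps an edge to its endpoints' difference, ∂[p,q] = q − p. For instance
  ∂[v_1,v_3] = [v_3] − [v_1].
This gives a 9×27 integer matrix of rank 8; reducing to Smith normal form yields diagonal entries (1,1,1,1,1,1,1,1).

∂_2: C_2 → C_1 sends each 2-simplex [p,q,r] to [q,r] − [p,r] + [p,q]. For instance
  ∂[v_0,v_4,v_7] = [v_4,v_7] − [v_0,v_7] + [v_0,v_4],
  ∂[v_2,v_3,v_7] = [v_3,v_7] − [v_2,v_7] + [v_2,v_3].
The resulting 27×18 matrix has rank 18, and its Smith normal form has invariant factors (1,1,1,1,1,1,1,1,1,1,1,1,1,1,1,1,1,2).

Computing H_k = (kernel of ∂_k) / (image of ∂_{k+1}):

  H_0: rank C_0 − rank ∂_1 = 9 − 8 = 1, and the invariant factors of ∂_1 are all 1, so H_0 ≅ Z.
  H_1: rank ker ∂_1 − rank ∂_2 = (27 − 8) − 18 = 1, and ∂_2 has invariant factor 2 > 1, so H_1 ≅ Z ⊕ Z/2.
  H_2: rank ker ∂_2 − rank ∂_3 = (18 − 18) − 0 = 0, and there is no ∂_3, so H_2 ≅ 0.

(K is a triangulation of the Klein bottle.)

H_0 ≅ Z,  H_1 ≅ Z ⊕ Z/2,  H_2 = 0.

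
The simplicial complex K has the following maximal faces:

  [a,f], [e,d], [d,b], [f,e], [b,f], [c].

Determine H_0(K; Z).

Order the vertices as a < b < c < d < e < f. Listing each simplex with vertices in this order, K has dimension 1 with simplices:

  0-simplices (6): a, b, c, d, e, f
  1-simplices (5): af, bd, bf, de, ef

Hence C_0 ≅ Z^6, C_1 ≅ Z^5.

Boundary ∂_1: C_1 → C_0 is given by ∂[p,q] = [q] − [p]. For instance
  ∂bd = d − b.
As a 6×5 matrix over Z this has rank 4, with invariant factors (1,1,1,1).

Reading off H_k = ker ∂_k / im ∂_{k+1}:

  H_0: rank C_0 − rank ∂_1 = 6 − 4 = 2, and the invariant factors of ∂_1 are all 1, so H_0 = Z^2.

H_0 ≅ Z^2.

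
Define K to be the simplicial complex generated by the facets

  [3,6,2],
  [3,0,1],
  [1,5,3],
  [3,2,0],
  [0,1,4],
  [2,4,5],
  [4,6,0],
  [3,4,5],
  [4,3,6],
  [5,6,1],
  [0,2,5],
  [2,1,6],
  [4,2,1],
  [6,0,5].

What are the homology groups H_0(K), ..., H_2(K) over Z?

K has 7 vertices, 21 edges, 14 triangles.
rank ∂_0 = 0, rank ∂_1 = 6 ⇒ b_0 = 7 − 0 − 6 = 1; all invariant factors of ∂_1 are 1 so no torsion. So H_0 ≅ Z.
rank ∂_1 = 6, rank ∂_2 = 13 ⇒ b_1 = 21 − 6 − 13 = 2; all invariant factors of ∂_2 are 1 so no torsion. So H_1 ≅ Z^2.
rank ∂_2 = 13, rank ∂_3 = 0 ⇒ b_2 = 14 − 13 − 0 = 1. So H_2 ≅ Z.

H_0 = Z,  H_1 = Z^2,  H_2 = Z.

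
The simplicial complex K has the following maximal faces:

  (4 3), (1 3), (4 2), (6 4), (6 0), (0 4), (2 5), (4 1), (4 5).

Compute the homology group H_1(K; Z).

Take the total order 0 < 1 < 2 < 3 < 4 < 5 < 6 on the vertex set. Then K (dimension 1) consists of the simplices:

  0-simplices (7): [0], [1], [2], [3], [4], [5], [6]
  1-simplices (9): [0,4], [0,6], [1,3], [1,4], [2,4], [2,5], [3,4], [4,5], [4,6]

so the chain groups are C_0 ≅ Z^7, C_1 ≅ Z^9.

∂_1: C_1 → C_0 maps an edge to its endpoints' difference, ∂[p,q] = q − p.
The 7×9 boundary matrix has rank 6 and Smith normal form diag(1,1,1,1,1,1).

From H_k ≅ ker(∂_k) / im(∂_{k+1}) we obtain:

  H_1: rank ker ∂_1 − rank ∂_2 = (9 − 6) − 0 = 3, and there is no ∂_2, so H_1 = Z^3.

H_1 ≅ Z^3.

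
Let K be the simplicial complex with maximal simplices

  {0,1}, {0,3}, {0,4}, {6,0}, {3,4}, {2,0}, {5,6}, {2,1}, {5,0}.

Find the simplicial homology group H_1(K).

Order the vertices as 0 < 1 < 2 < 3 < 4 < 5 < 6. Listing each simplex with vertices in this order, K has dimension 1 with simplices:

  0-simplices (7): [0], [1], [2], [3], [4], [5], [6]
  1-simplices (9): [0,1], [0,2], [0,3], [0,4], [0,5], [0,6], [1,2], [3,4], [5,6]

giving chain groups C_0 ≅ Z^7, C_1 ≅ Z^9.

∂_1: C_1 → C_0 is given by ∂[p,q] = [q] − [p]. For instance
  ∂[0,4] = [4] − [0].
The resulting 7×9 matrix has rank 6, and its Smith normal form has invariant factors (1,1,1,1,1,1).

Now H_k = ker ∂_k / im ∂_{k+1}, so:

  H_1: rank ker ∂_1 − rank ∂_2 = (9 − 6) − 0 = 3, and there is no ∂_2, so H_1 = Z^3.

(K is a triangulation of a wedge of 3 circles.)

H_1 ≅ Z^3.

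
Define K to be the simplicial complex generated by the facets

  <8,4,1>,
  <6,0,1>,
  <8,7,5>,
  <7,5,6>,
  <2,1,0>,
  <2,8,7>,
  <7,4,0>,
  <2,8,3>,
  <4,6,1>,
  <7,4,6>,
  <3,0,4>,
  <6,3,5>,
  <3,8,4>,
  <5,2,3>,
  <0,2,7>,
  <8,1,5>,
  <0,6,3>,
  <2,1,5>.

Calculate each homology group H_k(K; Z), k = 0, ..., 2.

Fix the vertex order 0 < 1 < 2 < 3 < 4 < 5 < 6 < 7 < 8 and write every simplex with vertices in increasing order. Then dim K = 2 and the simplices of K are:

  0-simplices (9): [0], [1], [2], [3], [4], [5], [6], [7], [8]
  1-simplices (27): (27 of them)
  2-simplices (18): [0,1,2], [0,1,6], [0,2,7], [0,3,4], [0,3,6], [0,4,7], [1,2,5], [1,4,6], [1,4,8], [1,5,8], [2,3,5], [2,3,8], [2,7,8], [3,4,8], [3,5,6], [4,6,7], [5,6,7], [5,7,8]

Hence C_0 ≅ Z^9, C_1 ≅ Z^27, C_2 ≅ Z^18.

The boundary map ∂_1: C_1 → C_0 is given by ∂[p,q] = [q] − [p]. For instance
  ∂[5,7] = [7] − [5].
This gives a 9×27 integer matrix of rank 8; reducing to Smith normal form yields diagonal entries (1,1,1,1,1,1,1,1).

∂_2: C_2 → C_1 sends each 2-simplex [p,q,r] to [q,r] − [p,r] + [p,q]. For instance
  ∂[0,1,6] = [1,6] − [0,6] + [0,1],
  ∂[0,3,6] = [3,6] − [0,6] + [0,3].
The 27×18 boundary matrix has rank 18 and Smith normal form diag(1,1,1,1,1,1,1,1,1,1,1,1,1,1,1,1,1,2).

Now H_k = ker ∂_k / im ∂_{k+1}, so:

  H_0: rank C_0 − rank ∂_1 = 9 − 8 = 1, and the invariant factors of ∂_1 are all 1, so H_0 = Z.
  H_1: rank ker ∂_1 − rank ∂_2 = (27 − 8) − 18 = 1, and ∂_2 has invariant factor 2 > 1, so H_1 = Z ⊕ Z/2.
  H_2: rank ker ∂_2 − rank ∂_3 = (18 − 18) − 0 = 0, and there is no ∂_3, so H_2 = 0.

H_0 = Z,  H_1 = Z ⊕ Z/2,  H_2 = 0.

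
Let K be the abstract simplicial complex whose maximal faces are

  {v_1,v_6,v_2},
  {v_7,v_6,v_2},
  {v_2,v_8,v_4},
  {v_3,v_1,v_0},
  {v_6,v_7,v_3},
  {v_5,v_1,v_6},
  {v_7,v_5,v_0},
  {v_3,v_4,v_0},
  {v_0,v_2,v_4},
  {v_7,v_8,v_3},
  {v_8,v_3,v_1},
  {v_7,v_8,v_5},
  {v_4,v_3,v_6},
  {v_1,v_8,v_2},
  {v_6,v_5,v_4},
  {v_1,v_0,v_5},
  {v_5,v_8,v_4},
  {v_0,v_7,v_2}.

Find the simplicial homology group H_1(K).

H_1 ≅ Z^2.

Order the vertices as v_0 < v_1 < v_2 < v_3 < v_4 < v_5 < v_6 < v_7 < v_8. Listing each simplex with vertices in this order, K has dimension 2 with simplices:

  0-simplices (9): [v_0], [v_1], [v_2], [v_3], [v_4], [v_5], [v_6], [v_7], [v_8]
  1-simplices (27): (27 of them)
  2-simplices (18): (18 of them)

Hence C_0 ≅ Z^9, C_1 ≅ Z^27, C_2 ≅ Z^18.

The boundary map ∂_1: C_1 → C_0 maps an edge to its endpoints' difference, ∂[p,q] = q − p. For instance
  ∂[v_2,v_8] = [v_8] − [v_2].
This gives a 9×27 integer matrix of rank 8; reducing to Smith normal form yields diagonal entries (1,1,1,1,1,1,1,1).

Boundary ∂_2: C_2 → C_1 sends each 2-simplex [p,q,r] to [q,r] − [p,r] + [p,q]. For instance
  ∂[v_1,v_2,v_6] = [v_2,v_6] − [v_1,v_6] + [v_1,v_2],
  ∂[v_1,v_3,v_8] = [v_3,v_8] − [v_1,v_8] + [v_1,v_3].
The resulting 27×18 matrix has rank 17, and its Smith normal form has invariant factors (1,1,1,1,1,1,1,1,1,1,1,1,1,1,1,1,1).

Now H_k = ker ∂_k / im ∂_{k+1}, so:

  H_1: rank ker ∂_1 − rank ∂_2 = (27 − 8) − 17 = 2, and the invariant factors of ∂_2 are all 1, so H_1 ≅ Z^2.

(K is a triangulation of the torus T^2.)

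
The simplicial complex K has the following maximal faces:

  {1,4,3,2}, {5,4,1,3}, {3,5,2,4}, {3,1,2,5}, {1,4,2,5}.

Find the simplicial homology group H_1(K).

Take the total order 1 < 2 < 3 < 4 < 5 on the vertex set. Then K (dimension 3) consists of the simplices:

  0-simplices (5): [1], [2], [3], [4], [5]
  1-simplices (10): [1,2], [1,3], [1,4], [1,5], [2,3], [2,4], [2,5], [3,4], [3,5], [4,5]
  2-simplices (10): [1,2,3], [1,2,4], [1,2,5], [1,3,4], [1,3,5], [1,4,5], [2,3,4], [2,3,5], [2,4,5], [3,4,5]
  3-simplices (5): [1,2,3,4], [1,2,3,5], [1,2,4,5], [1,3,4,5], [2,3,4,5]

so the chain groups are C_0 ≅ Z^5, C_1 ≅ Z^10, C_2 ≅ Z^10, C_3 ≅ Z^5.

The boundary map ∂_1: C_1 → C_0 sends each edge [p,q] (with p < q) to q − p. For instance
  ∂[1,2] = [2] − [1].
This gives a 5×10 integer matrix of rank 4; reducing to Smith normal form yields diagonal entries (1,1,1,1).

Boundary ∂_2: C_2 → C_1 maps a triangle to the signed sum of its edges. For instance
  ∂[1,4,5] = [4,5] − [1,5] + [1,4],
  ∂[2,4,5] = [4,5] − [2,5] + [2,4].
As a 10×10 matrix over Z this has rank 6, with invariant factors (1,1,1,1,1,1).

Boundary ∂_3: C_3 → C_2 sends each 3-simplex σ to the alternating sum Σ_i (−1)^i (σ with its i-th vertex removed). For instance
  ∂[1,2,3,4] = [2,3,4] − [1,3,4] + [1,2,4] − [1,2,3],
  ∂[1,2,3,5] = [2,3,5] − [1,3,5] + [1,2,5] − [1,2,3].
As a 10×5 matrix over Z this has rank 4, with invariant factors (1,1,1,1).

Now H_k = ker ∂_k / im ∂_{k+1}, so:

  H_1: rank ker ∂_1 − rank ∂_2 = (10 − 4) − 6 = 0, and the invariant factors of ∂_2 are all 1, so H_1 = 0.

(K is a triangulation of the 3-sphere S^3.)

H_1 ≅ 0.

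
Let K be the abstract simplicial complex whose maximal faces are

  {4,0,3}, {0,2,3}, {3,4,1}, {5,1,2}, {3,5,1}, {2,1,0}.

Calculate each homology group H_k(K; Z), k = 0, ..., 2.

H_0 ≅ Z,  H_1 ≅ Z,  H_2 = 0.

Order the vertices as 0 < 1 < 2 < 3 < 4 < 5. Listing each simplex with vertices in this order, K has dimension 2 with simplices:

  0-simplices (6): [0], [1], [2], [3], [4], [5]
  1-simplices (12): [0,1], [0,2], [0,3], [0,4], [1,2], [1,3], [1,4], [1,5], [2,3], [2,5], [3,4], [3,5]
  2-simplices (6): [0,1,2], [0,2,3], [0,3,4], [1,2,5], [1,3,4], [1,3,5]

so the chain groups are C_0 ≅ Z^6, C_1 ≅ Z^12, C_2 ≅ Z^6.

The boundary map ∂_1: C_1 → C_0 is given by ∂[p,q] = [q] − [p].
The resulting 6×12 matrix has rank 5, and its Smith normal form has invariant factors (1,1,1,1,1).

∂_2: C_2 → C_1 maps a triangle to the signed sum of its edges. For instance
  ∂[0,2,3] = [2,3] − [0,3] + [0,2],
  ∂[1,2,5] = [2,5] − [1,5] + [1,2].
As a 12×6 matrix over Z this has rank 6, with invariant factors (1,1,1,1,1,1).

Reading off H_k = ker ∂_k / im ∂_{k+1}:

  H_0: rank C_0 − rank ∂_1 = 6 − 5 = 1, and the invariant factors of ∂_1 are all 1, so H_0 ≅ Z.
  H_1: rank ker ∂_1 − rank ∂_2 = (12 − 5) − 6 = 1, and the invariant factors of ∂_2 are all 1, so H_1 ≅ Z.
  H_2: rank ker ∂_2 − rank ∂_3 = (6 − 6) − 0 = 0, and there is no ∂_3, so H_2 ≅ 0.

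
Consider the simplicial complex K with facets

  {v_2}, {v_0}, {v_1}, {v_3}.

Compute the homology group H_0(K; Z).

H_0 = Z^4.

Take the total order v_0 < v_1 < v_2 < v_3 on the vertex set. Then K (dimension 0) consists of the simplices:

  0-simplices (4): [v_0], [v_1], [v_2], [v_3]

giving chain groups C_0 ≅ Z^4.

Reading off H_k = ker ∂_k / im ∂_{k+1}:

  H_0: rank C_0 − rank ∂_1 = 4 − 0 = 4, and there is no ∂_1, so H_0 ≅ Z^4.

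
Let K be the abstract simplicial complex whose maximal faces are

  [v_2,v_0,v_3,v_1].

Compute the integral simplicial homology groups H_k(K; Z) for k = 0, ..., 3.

We work with the vertex ordering v_0 < v_1 < v_2 < v_3. The simplices of K, each written with vertices in increasing order, are:

  0-simplices (4): [v_0], [v_1], [v_2], [v_3]
  1-simplices (6): [v_0,v_1], [v_0,v_2], [v_0,v_3], [v_1,v_2], [v_1,v_3], [v_2,v_3]
  2-simplices (4): [v_0,v_1,v_2], [v_0,v_1,v_3], [v_0,v_2,v_3], [v_1,v_2,v_3]
  3-simplices (1): [v_0,v_1,v_2,v_3]

so the chain groups are C_0 ≅ Z^4, C_1 ≅ Z^6, C_2 ≅ Z^4, C_3 ≅ Z^1.

The boundary map ∂_1: C_1 → C_0 is given by ∂[p,q] = [q] − [p]. For instance
  ∂[v_0,v_2] = [v_2] − [v_0].
The 4×6 boundary matrix has rank 3 and Smith normal form diag(1,1,1).

The boundary map ∂_2: C_2 → C_1 sends each 2-simplex [p,q,r] to [q,r] − [p,r] + [p,q]. For instance
  ∂[v_0,v_1,v_2] = [v_1,v_2] − [v_0,v_2] + [v_0,v_1],
  ∂[v_0,v_1,v_3] = [v_1,v_3] − [v_0,v_3] + [v_0,v_1].
The resulting 6×4 matrix has rank 3, and its Smith normal form has invariant factors (1,1,1).

The boundary map ∂_3: C_3 → C_2 sends each 3-simplex σ to the alternating sum Σ_i (−1)^i (σ with its i-th vertex removed). For instance
  ∂[v_0,v_1,v_2,v_3] = [v_1,v_2,v_3] − [v_0,v_2,v_3] + [v_0,v_1,v_3] − [v_0,v_1,v_2].
The 4×1 boundary matrix has rank 1 and Smith normal form diag(1).

From H_k ≅ ker(∂_k) / im(∂_{k+1}) we obtain:

  H_0: rank C_0 − rank ∂_1 = 4 − 3 = 1, and the invariant factors of ∂_1 are all 1, so H_0 = Z.
  H_1: rank ker ∂_1 − rank ∂_2 = (6 − 3) − 3 = 0, and the invariant factors of ∂_2 are all 1, so H_1 = 0.
  H_2: rank ker ∂_2 − rank ∂_3 = (4 − 3) − 1 = 0, and the invariant factors of ∂_3 are all 1, so H_2 = 0.
  H_3: rank ker ∂_3 − rank ∂_4 = (1 − 1) − 0 = 0, and there is no ∂_4, so H_3 = 0.

H_0 = Z,  H_1 = 0,  H_2 = 0,  H_3 = 0.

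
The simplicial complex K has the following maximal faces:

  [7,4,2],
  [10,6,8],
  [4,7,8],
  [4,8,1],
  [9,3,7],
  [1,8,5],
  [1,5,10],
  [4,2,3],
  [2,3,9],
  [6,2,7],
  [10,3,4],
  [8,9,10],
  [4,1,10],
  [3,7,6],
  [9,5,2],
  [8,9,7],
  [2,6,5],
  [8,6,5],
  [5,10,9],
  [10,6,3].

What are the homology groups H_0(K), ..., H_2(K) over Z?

Fix the vertex order 1 < 2 < 3 < 4 < 5 < 6 < 7 < 8 < 9 < 10 and write every simplex with vertices in increasing order. Then dim K = 2 and the simplices of K are:

  0-simplices (10): [1], [2], [3], [4], [5], [6], [7], [8], [9], [10]
  1-simplices (30): (30 of them)
  2-simplices (20): (20 of them)

giving chain groups C_0 ≅ Z^10, C_1 ≅ Z^30, C_2 ≅ Z^20.

∂_1: C_1 → C_0 sends each edge [p,q] (with p < q) to q − p. For instance
  ∂[9,10] = [10] − [9].
This gives a 10×30 integer matrix of rank 9; reducing to Smith normal form yields diagonal entries (1,1,1,1,1,1,1,1,1).

Boundary ∂_2: C_2 → C_1 sends each 2-simplex [p,q,r] to [q,r] − [p,r] + [p,q]. For instance
  ∂[2,3,4] = [3,4] − [2,4] + [2,3],
  ∂[3,7,9] = [7,9] − [3,9] + [3,7].
The 30×20 boundary matrix has rank 20 and Smith normal form diag(1,1,1,1,1,1,1,1,1,1,1,1,1,1,1,1,1,1,1,2).

From H_k ≅ ker(∂_k) / im(∂_{k+1}) we obtain:

  H_0: rank C_0 − rank ∂_1 = 10 − 9 = 1, and the invariant factors of ∂_1 are all 1, so H_0 ≅ Z.
  H_1: rank ker ∂_1 − rank ∂_2 = (30 − 9) − 20 = 1, and ∂_2 has invariant factor 2 > 1, so H_1 ≅ Z ⊕ Z/2.
  H_2: rank ker ∂_2 − rank ∂_3 = (20 − 20) − 0 = 0, and there is no ∂_3, so H_2 ≅ 0.

H_0 = Z,  H_1 = Z ⊕ Z/2,  H_2 = 0.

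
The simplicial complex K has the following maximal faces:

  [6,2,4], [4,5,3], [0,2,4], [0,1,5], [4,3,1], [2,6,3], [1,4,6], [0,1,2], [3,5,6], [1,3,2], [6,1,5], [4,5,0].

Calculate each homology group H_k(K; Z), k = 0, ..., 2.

H_0 ≅ Z,  H_1 ≅ Z/2Z,  H_2 = 0.

K has 7 vertices, 18 edges, 12 triangles.
rank ∂_0 = 0, rank ∂_1 = 6 ⇒ b_0 = 7 − 0 − 6 = 1; all invariant factors of ∂_1 are 1 so no torsion. So H_0 ≅ Z.
rank ∂_1 = 6, rank ∂_2 = 12 ⇒ b_1 = 18 − 6 − 12 = 0; ∂_2 has invariant factor(s) [2] giving torsion. So H_1 ≅ Z/2Z.
rank ∂_2 = 12, rank ∂_3 = 0 ⇒ b_2 = 12 − 12 − 0 = 0. So H_2 ≅ 0.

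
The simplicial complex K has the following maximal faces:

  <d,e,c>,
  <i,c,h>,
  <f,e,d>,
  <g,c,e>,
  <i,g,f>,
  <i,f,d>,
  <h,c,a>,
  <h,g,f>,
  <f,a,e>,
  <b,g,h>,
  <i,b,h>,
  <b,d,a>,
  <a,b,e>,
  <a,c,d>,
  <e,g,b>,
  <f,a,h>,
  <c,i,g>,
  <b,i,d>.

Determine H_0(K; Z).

H_0 = Z.

Order the vertices as a < b < c < d < e < f < g < h < i. Listing each simplex with vertices in this order, K has dimension 2 with simplices:

  0-simplices (9): a, b, c, d, e, f, g, h, i
  1-simplices (27): ab, ac, ad, ae, af, ah, bd, be, bg, bh, bi, cd, ce, cg, ch, ci, de, df, di, ef, eg, fg, fh, fi, gh, gi, hi
  2-simplices (18): abd, abe, acd, ach, aef, afh, bdi, beg, bgh, bhi, cde, ceg, cgi, chi, def, dfi, fgh, fgi

so the chain groups are C_0 ≅ Z^9, C_1 ≅ Z^27, C_2 ≅ Z^18.

The boundary map ∂_1: C_1 → C_0 sends each edge [p,q] (with p < q) to q − p.
This gives a 9×27 integer matrix of rank 8; reducing to Smith normal form yields diagonal entries (1,1,1,1,1,1,1,1).

∂_2: C_2 → C_1 maps a triangle to the signed sum of its edges. For instance
  ∂bdi = di − bi + bd,
  ∂bgh = gh − bh + bg.
As a 27×18 matrix over Z this has rank 18, with invariant factors (1,1,1,1,1,1,1,1,1,1,1,1,1,1,1,1,1,2).

Computing H_k = (kernel of ∂_k) / (image of ∂_{k+1}):

  H_0: rank C_0 − rank ∂_1 = 9 − 8 = 1, and the invariant factors of ∂_1 are all 1, so H_0 ≅ Z.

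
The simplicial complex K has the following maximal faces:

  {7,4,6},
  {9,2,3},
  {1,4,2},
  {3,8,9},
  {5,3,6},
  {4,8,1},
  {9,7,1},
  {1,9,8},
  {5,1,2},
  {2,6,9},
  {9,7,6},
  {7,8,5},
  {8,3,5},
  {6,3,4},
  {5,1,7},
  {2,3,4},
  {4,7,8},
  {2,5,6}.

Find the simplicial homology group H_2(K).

Take the total order 1 < 2 < 3 < 4 < 5 < 6 < 7 < 8 < 9 on the vertex set. Then K (dimension 2) consists of the simplices:

  0-simplices (9): [1], [2], [3], [4], [5], [6], [7], [8], [9]
  1-simplices (27): (27 of them)
  2-simplices (18): [1,2,4], [1,2,5], [1,4,8], [1,5,7], [1,7,9], [1,8,9], [2,3,4], [2,3,9], [2,5,6], [2,6,9], [3,4,6], [3,5,6], [3,5,8], [3,8,9], [4,6,7], [4,7,8], [5,7,8], [6,7,9]

Hence C_0 ≅ Z^9, C_1 ≅ Z^27, C_2 ≅ Z^18.

The boundary map ∂_1: C_1 → C_0 sends each edge [p,q] (with p < q) to q − p. For instance
  ∂[7,9] = [9] − [7].
The resulting 9×27 matrix has rank 8, and its Smith normal form has invariant factors (1,1,1,1,1,1,1,1).

∂_2: C_2 → C_1 sends each 2-simplex [p,q,r] to [q,r] − [p,r] + [p,q]. For instance
  ∂[2,3,9] = [3,9] − [2,9] + [2,3],
  ∂[2,5,6] = [5,6] − [2,6] + [2,5].
The resulting 27×18 matrix has rank 18, and its Smith normal form has invariant factors (1,1,1,1,1,1,1,1,1,1,1,1,1,1,1,1,1,2).

Reading off H_k = ker ∂_k / im ∂_{k+1}:

  H_2: rank ker ∂_2 − rank ∂_3 = (18 − 18) − 0 = 0, and there is no ∂_3, so H_2 ≅ 0.

(K is a triangulation of the Klein bottle.)

H_2 ≅ 0.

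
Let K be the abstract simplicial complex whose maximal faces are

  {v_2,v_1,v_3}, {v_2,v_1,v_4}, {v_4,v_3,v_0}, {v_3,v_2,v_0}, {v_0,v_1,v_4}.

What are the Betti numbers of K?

K has 5 vertices, 10 edges, 5 triangles.
rank ∂_0 = 0, rank ∂_1 = 4 ⇒ b_0 = 5 − 0 − 4 = 1; all invariant factors of ∂_1 are 1 so no torsion. So H_0 = Z.
rank ∂_1 = 4, rank ∂_2 = 5 ⇒ b_1 = 10 − 4 − 5 = 1; all invariant factors of ∂_2 are 1 so no torsion. So H_1 = Z.
rank ∂_2 = 5, rank ∂_3 = 0 ⇒ b_2 = 5 − 5 − 0 = 0. So H_2 = 0.

b_0 = 1, b_1 = 1, b_2 = 0.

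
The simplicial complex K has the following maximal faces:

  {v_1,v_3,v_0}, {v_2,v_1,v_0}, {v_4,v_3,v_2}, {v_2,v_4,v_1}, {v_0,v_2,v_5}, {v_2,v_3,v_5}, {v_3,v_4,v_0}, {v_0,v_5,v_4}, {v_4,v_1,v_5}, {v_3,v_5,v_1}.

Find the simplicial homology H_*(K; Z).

Order the vertices as v_0 < v_1 < v_2 < v_3 < v_4 < v_5. Listing each simplex with vertices in this order, K has dimension 2 with simplices:

  0-simplices (6): [v_0], [v_1], [v_2], [v_3], [v_4], [v_5]
  1-simplices (15): (15 of them)
  2-simplices (10): [v_0,v_1,v_2], [v_0,v_1,v_3], [v_0,v_2,v_5], [v_0,v_3,v_4], [v_0,v_4,v_5], [v_1,v_2,v_4], [v_1,v_3,v_5], [v_1,v_4,v_5], [v_2,v_3,v_4], [v_2,v_3,v_5]

Hence C_0 ≅ Z^6, C_1 ≅ Z^15, C_2 ≅ Z^10.

Boundary ∂_1: C_1 → C_0 is given by ∂[p,q] = [q] − [p]. For instance
  ∂[v_0,v_2] = [v_2] − [v_0].
The 6×15 boundary matrix has rank 5 and Smith normal form diag(1,1,1,1,1).

The boundary map ∂_2: C_2 → C_1 sends each 2-simplex [p,q,r] to [q,r] − [p,r] + [p,q]. For instance
  ∂[v_0,v_3,v_4] = [v_3,v_4] − [v_0,v_4] + [v_0,v_3],
  ∂[v_0,v_1,v_3] = [v_1,v_3] − [v_0,v_3] + [v_0,v_1].
This gives a 15×10 integer matrix of rank 10; reducing to Smith normal form yields diagonal entries (1,1,1,1,1,1,1,1,1,2).

Reading off H_k = ker ∂_k / im ∂_{k+1}:

  H_0: rank C_0 − rank ∂_1 = 6 − 5 = 1, and the invariant factors of ∂_1 are all 1, so H_0 = Z.
  H_1: rank ker ∂_1 − rank ∂_2 = (15 − 5) − 10 = 0, and ∂_2 has invariant factor 2 > 1, so H_1 = Z/2.
  H_2: rank ker ∂_2 − rank ∂_3 = (10 − 10) − 0 = 0, and there is no ∂_3, so H_2 = 0.

H_0 ≅ Z,  H_1 ≅ Z/2,  H_2 = 0.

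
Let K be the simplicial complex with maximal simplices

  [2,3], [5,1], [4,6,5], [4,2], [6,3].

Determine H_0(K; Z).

Fix the vertex order 1 < 2 < 3 < 4 < 5 < 6 and write every simplex with vertices in increasing order. Then dim K = 2 and the simplices of K are:

  0-simplices (6): [1], [2], [3], [4], [5], [6]
  1-simplices (7): [1,5], [2,3], [2,4], [3,6], [4,5], [4,6], [5,6]
  2-simplices (1): [4,5,6]

Hence C_0 ≅ Z^6, C_1 ≅ Z^7, C_2 ≅ Z^1.

Boundary ∂_1: C_1 → C_0 is given by ∂[p,q] = [q] − [p].
This gives a 6×7 integer matrix of rank 5; reducing to Smith normal form yields diagonal entries (1,1,1,1,1).

The boundary map ∂_2: C_2 → C_1 maps a triangle to the signed sum of its edges. For instance
  ∂[4,5,6] = [5,6] − [4,6] + [4,5].
The 7×1 boundary matrix has rank 1 and Smith normal form diag(1).

Computing H_k = (kernel of ∂_k) / (image of ∂_{k+1}):

  H_0: rank C_0 − rank ∂_1 = 6 − 5 = 1, and the invariant factors of ∂_1 are all 1, so H_0 ≅ Z.

H_0 ≅ Z.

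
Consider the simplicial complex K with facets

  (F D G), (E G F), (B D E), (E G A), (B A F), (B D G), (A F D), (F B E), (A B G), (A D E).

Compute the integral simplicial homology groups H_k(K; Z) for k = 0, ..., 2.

K has 6 vertices, 15 edges, 10 triangles.
rank ∂_0 = 0, rank ∂_1 = 5 ⇒ b_0 = 6 − 0 − 5 = 1; all invariant factors of ∂_1 are 1 so no torsion. So H_0 ≅ Z.
rank ∂_1 = 5, rank ∂_2 = 10 ⇒ b_1 = 15 − 5 − 10 = 0; ∂_2 has invariant factor(s) [2] giving torsion. So H_1 ≅ Z/2.
rank ∂_2 = 10, rank ∂_3 = 0 ⇒ b_2 = 10 − 10 − 0 = 0. So H_2 ≅ 0.

H_0 ≅ Z,  H_1 ≅ Z/2,  H_2 = 0.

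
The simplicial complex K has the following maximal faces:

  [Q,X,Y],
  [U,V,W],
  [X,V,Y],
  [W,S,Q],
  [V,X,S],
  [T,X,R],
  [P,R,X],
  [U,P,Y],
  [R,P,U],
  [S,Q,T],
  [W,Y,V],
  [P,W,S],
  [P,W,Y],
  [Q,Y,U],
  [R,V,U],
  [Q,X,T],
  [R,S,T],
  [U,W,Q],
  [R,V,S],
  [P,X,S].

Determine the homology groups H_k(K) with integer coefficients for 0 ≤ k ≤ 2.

We work with the vertex ordering P < Q < R < S < T < U < V < W < X < Y. The simplices of K, each written with vertices in increasing order, are:

  0-simplices (10): P, Q, R, S, T, U, V, W, X, Y
  1-simplices (30): PR, PS, PU, PW, PX, PY, QS, QT, QU, QW, QX, QY, RS, RT, RU, RV, RX, ST, SV, SW, SX, TX, UV, UW, UY, VW, VX, VY, WY, XY
  2-simplices (20): PRU, PRX, PSW, PSX, PUY, PWY, QST, QSW, QTX, QUW, QUY, QXY, RST, RSV, RTX, RUV, SVX, UVW, VWY, VXY

Hence C_0 ≅ Z^10, C_1 ≅ Z^30, C_2 ≅ Z^20.

∂_1: C_1 → C_0 sends each edge [p,q] (with p < q) to q − p.
As a 10×30 matrix over Z this has rank 9, with invariant factors (1,1,1,1,1,1,1,1,1).

The boundary map ∂_2: C_2 → C_1 sends each 2-simplex [p,q,r] to [q,r] − [p,r] + [p,q]. For instance
  ∂VXY = XY − VY + VX,
  ∂QSW = SW − QW + QS.
The 30×20 boundary matrix has rank 20 and Smith normal form diag(1,1,1,1,1,1,1,1,1,1,1,1,1,1,1,1,1,1,1,2).

Now H_k = ker ∂_k / im ∂_{k+1}, so:

  H_0: rank C_0 − rank ∂_1 = 10 − 9 = 1, and the invariant factors of ∂_1 are all 1, so H_0 = Z.
  H_1: rank ker ∂_1 − rank ∂_2 = (30 − 9) − 20 = 1, and ∂_2 has invariant factor 2 > 1, so H_1 = Z ⊕ Z/2Z.
  H_2: rank ker ∂_2 − rank ∂_3 = (20 − 20) − 0 = 0, and there is no ∂_3, so H_2 = 0.

As a check, the Euler characteristic is 10 − 30 + 20 = 0, which agrees with 1 − 1 + 0 = 0.

H_0 ≅ Z,  H_1 ≅ Z ⊕ Z/2Z,  H_2 = 0.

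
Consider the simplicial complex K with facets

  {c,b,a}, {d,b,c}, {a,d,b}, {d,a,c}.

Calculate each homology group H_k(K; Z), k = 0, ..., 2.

H_0 = Z,  H_1 = 0,  H_2 = Z.

K has 4 vertices, 6 edges, 4 triangles.
rank ∂_0 = 0, rank ∂_1 = 3 ⇒ b_0 = 4 − 0 − 3 = 1; all invariant factors of ∂_1 are 1 so no torsion. So H_0 = Z.
rank ∂_1 = 3, rank ∂_2 = 3 ⇒ b_1 = 6 − 3 − 3 = 0; all invariant factors of ∂_2 are 1 so no torsion. So H_1 = 0.
rank ∂_2 = 3, rank ∂_3 = 0 ⇒ b_2 = 4 − 3 − 0 = 1. So H_2 = Z.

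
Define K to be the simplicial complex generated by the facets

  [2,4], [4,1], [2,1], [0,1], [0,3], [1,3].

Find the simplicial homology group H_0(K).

H_0 ≅ Z.

We work with the vertex ordering 0 < 1 < 2 < 3 < 4. The simplices of K, each written with vertices in increasing order, are:

  0-simplices (5): [0], [1], [2], [3], [4]
  1-simplices (6): [0,1], [0,3], [1,2], [1,3], [1,4], [2,4]

giving chain groups C_0 ≅ Z^5, C_1 ≅ Z^6.

The boundary map ∂_1: C_1 → C_0 maps an edge to its endpoints' difference, ∂[p,q] = q − p.
As a 5×6 matrix over Z this has rank 4, with invariant factors (1,1,1,1).

Reading off H_k = ker ∂_k / im ∂_{k+1}:

  H_0: rank C_0 − rank ∂_1 = 5 − 4 = 1, and the invariant factors of ∂_1 are all 1, so H_0 ≅ Z.

(K is a triangulation of a wedge of 2 circles.)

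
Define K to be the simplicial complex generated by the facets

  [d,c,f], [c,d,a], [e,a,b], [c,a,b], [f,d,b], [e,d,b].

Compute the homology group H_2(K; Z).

H_2 = 0.

We work with the vertex ordering a < b < c < d < e < f. The simplices of K, each written with vertices in increasing order, are:

  0-simplices (6): a, b, c, d, e, f
  1-simplices (12): ab, ac, ad, ae, bc, bd, be, bf, cd, cf, de, df
  2-simplices (6): abc, abe, acd, bde, bdf, cdf

giving chain groups C_0 ≅ Z^6, C_1 ≅ Z^12, C_2 ≅ Z^6.

Boundary ∂_1: C_1 → C_0 sends each edge [p,q] (with p < q) to q − p.
The resulting 6×12 matrix has rank 5, and its Smith normal form has invariant factors (1,1,1,1,1).

The boundary map ∂_2: C_2 → C_1 sends each 2-simplex [p,q,r] to [q,r] − [p,r] + [p,q]. For instance
  ∂cdf = df − cf + cd,
  ∂abe = be − ae + ab.
As a 12×6 matrix over Z this has rank 6, with invariant factors (1,1,1,1,1,1).

Computing H_k = (kernel of ∂_k) / (image of ∂_{k+1}):

  H_2: rank ker ∂_2 − rank ∂_3 = (6 − 6) − 0 = 0, and there is no ∂_3, so H_2 ≅ 0.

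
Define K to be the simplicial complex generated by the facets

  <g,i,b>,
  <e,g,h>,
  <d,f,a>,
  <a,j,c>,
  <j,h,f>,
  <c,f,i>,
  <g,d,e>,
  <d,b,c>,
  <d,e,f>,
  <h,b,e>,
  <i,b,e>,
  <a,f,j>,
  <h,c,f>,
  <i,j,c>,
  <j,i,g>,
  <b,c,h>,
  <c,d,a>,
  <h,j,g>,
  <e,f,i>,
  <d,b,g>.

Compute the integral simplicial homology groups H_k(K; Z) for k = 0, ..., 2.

Take the total order a < b < c < d < e < f < g < h < i < j on the vertex set. Then K (dimension 2) consists of the simplices:

  0-simplices (10): a, b, c, d, e, f, g, h, i, j
  1-simplices (30): ac, ad, af, aj, bc, bd, be, bg, bh, bi, cd, cf, ch, ci, cj, de, df, dg, ef, eg, eh, ei, fh, fi, fj, gh, gi, gj, hj, ij
  2-simplices (20): acd, acj, adf, afj, bcd, bch, bdg, beh, bei, bgi, cfh, cfi, cij, def, deg, efi, egh, fhj, ghj, gij

Hence C_0 ≅ Z^10, C_1 ≅ Z^30, C_2 ≅ Z^20.

Boundary ∂_1: C_1 → C_0 is given by ∂[p,q] = [q] − [p]. For instance
  ∂bc = c − b.
This gives a 10×30 integer matrix of rank 9; reducing to Smith normal form yields diagonal entries (1,1,1,1,1,1,1,1,1).

∂_2: C_2 → C_1 maps a triangle to the signed sum of its edges. For instance
  ∂bcd = cd − bd + bc,
  ∂beh = eh − bh + be.
The resulting 30×20 matrix has rank 20, and its Smith normal form has invariant factors (1,1,1,1,1,1,1,1,1,1,1,1,1,1,1,1,1,1,1,2).

Computing H_k = (kernel of ∂_k) / (image of ∂_{k+1}):

  H_0: rank C_0 − rank ∂_1 = 10 − 9 = 1, and the invariant factors of ∂_1 are all 1, so H_0 ≅ Z.
  H_1: rank ker ∂_1 − rank ∂_2 = (30 − 9) − 20 = 1, and ∂_2 has invariant factor 2 > 1, so H_1 ≅ Z ⊕ Z/2.
  H_2: rank ker ∂_2 − rank ∂_3 = (20 − 20) − 0 = 0, and there is no ∂_3, so H_2 ≅ 0.

As a check, the Euler characteristic is 10 − 30 + 20 = 0, which agrees with 1 − 1 + 0 = 0.

H_0 ≅ Z,  H_1 ≅ Z ⊕ Z/2,  H_2 = 0.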